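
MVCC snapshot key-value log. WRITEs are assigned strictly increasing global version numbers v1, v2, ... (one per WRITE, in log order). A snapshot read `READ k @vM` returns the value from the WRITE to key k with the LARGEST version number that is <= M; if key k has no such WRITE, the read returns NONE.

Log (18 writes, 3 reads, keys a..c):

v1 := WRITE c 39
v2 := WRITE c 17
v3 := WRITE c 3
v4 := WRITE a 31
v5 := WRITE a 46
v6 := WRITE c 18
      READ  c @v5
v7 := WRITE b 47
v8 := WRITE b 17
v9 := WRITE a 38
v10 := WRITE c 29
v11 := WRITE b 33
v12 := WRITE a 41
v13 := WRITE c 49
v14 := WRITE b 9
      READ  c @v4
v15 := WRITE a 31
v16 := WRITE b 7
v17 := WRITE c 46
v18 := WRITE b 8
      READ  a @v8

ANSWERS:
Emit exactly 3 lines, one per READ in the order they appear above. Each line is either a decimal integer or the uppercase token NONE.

Answer: 3
3
46

Derivation:
v1: WRITE c=39  (c history now [(1, 39)])
v2: WRITE c=17  (c history now [(1, 39), (2, 17)])
v3: WRITE c=3  (c history now [(1, 39), (2, 17), (3, 3)])
v4: WRITE a=31  (a history now [(4, 31)])
v5: WRITE a=46  (a history now [(4, 31), (5, 46)])
v6: WRITE c=18  (c history now [(1, 39), (2, 17), (3, 3), (6, 18)])
READ c @v5: history=[(1, 39), (2, 17), (3, 3), (6, 18)] -> pick v3 -> 3
v7: WRITE b=47  (b history now [(7, 47)])
v8: WRITE b=17  (b history now [(7, 47), (8, 17)])
v9: WRITE a=38  (a history now [(4, 31), (5, 46), (9, 38)])
v10: WRITE c=29  (c history now [(1, 39), (2, 17), (3, 3), (6, 18), (10, 29)])
v11: WRITE b=33  (b history now [(7, 47), (8, 17), (11, 33)])
v12: WRITE a=41  (a history now [(4, 31), (5, 46), (9, 38), (12, 41)])
v13: WRITE c=49  (c history now [(1, 39), (2, 17), (3, 3), (6, 18), (10, 29), (13, 49)])
v14: WRITE b=9  (b history now [(7, 47), (8, 17), (11, 33), (14, 9)])
READ c @v4: history=[(1, 39), (2, 17), (3, 3), (6, 18), (10, 29), (13, 49)] -> pick v3 -> 3
v15: WRITE a=31  (a history now [(4, 31), (5, 46), (9, 38), (12, 41), (15, 31)])
v16: WRITE b=7  (b history now [(7, 47), (8, 17), (11, 33), (14, 9), (16, 7)])
v17: WRITE c=46  (c history now [(1, 39), (2, 17), (3, 3), (6, 18), (10, 29), (13, 49), (17, 46)])
v18: WRITE b=8  (b history now [(7, 47), (8, 17), (11, 33), (14, 9), (16, 7), (18, 8)])
READ a @v8: history=[(4, 31), (5, 46), (9, 38), (12, 41), (15, 31)] -> pick v5 -> 46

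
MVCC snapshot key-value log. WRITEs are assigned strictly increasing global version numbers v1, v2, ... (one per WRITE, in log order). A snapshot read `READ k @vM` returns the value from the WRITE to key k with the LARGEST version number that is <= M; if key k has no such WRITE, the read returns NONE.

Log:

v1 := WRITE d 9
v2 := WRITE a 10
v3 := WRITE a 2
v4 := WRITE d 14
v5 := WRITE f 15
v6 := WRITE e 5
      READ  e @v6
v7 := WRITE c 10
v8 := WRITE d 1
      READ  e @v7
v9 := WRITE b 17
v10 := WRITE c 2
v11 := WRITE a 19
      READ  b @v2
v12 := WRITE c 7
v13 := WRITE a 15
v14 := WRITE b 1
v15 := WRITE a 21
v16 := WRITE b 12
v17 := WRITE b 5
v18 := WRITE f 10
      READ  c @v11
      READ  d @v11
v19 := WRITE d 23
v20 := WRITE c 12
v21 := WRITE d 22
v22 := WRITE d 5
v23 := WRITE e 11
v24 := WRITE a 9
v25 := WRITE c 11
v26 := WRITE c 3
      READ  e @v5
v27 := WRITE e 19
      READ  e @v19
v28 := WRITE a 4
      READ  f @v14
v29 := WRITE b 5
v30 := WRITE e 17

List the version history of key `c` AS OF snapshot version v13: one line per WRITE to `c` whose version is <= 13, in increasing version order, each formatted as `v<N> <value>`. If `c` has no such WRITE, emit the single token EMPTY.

Scan writes for key=c with version <= 13:
  v1 WRITE d 9 -> skip
  v2 WRITE a 10 -> skip
  v3 WRITE a 2 -> skip
  v4 WRITE d 14 -> skip
  v5 WRITE f 15 -> skip
  v6 WRITE e 5 -> skip
  v7 WRITE c 10 -> keep
  v8 WRITE d 1 -> skip
  v9 WRITE b 17 -> skip
  v10 WRITE c 2 -> keep
  v11 WRITE a 19 -> skip
  v12 WRITE c 7 -> keep
  v13 WRITE a 15 -> skip
  v14 WRITE b 1 -> skip
  v15 WRITE a 21 -> skip
  v16 WRITE b 12 -> skip
  v17 WRITE b 5 -> skip
  v18 WRITE f 10 -> skip
  v19 WRITE d 23 -> skip
  v20 WRITE c 12 -> drop (> snap)
  v21 WRITE d 22 -> skip
  v22 WRITE d 5 -> skip
  v23 WRITE e 11 -> skip
  v24 WRITE a 9 -> skip
  v25 WRITE c 11 -> drop (> snap)
  v26 WRITE c 3 -> drop (> snap)
  v27 WRITE e 19 -> skip
  v28 WRITE a 4 -> skip
  v29 WRITE b 5 -> skip
  v30 WRITE e 17 -> skip
Collected: [(7, 10), (10, 2), (12, 7)]

Answer: v7 10
v10 2
v12 7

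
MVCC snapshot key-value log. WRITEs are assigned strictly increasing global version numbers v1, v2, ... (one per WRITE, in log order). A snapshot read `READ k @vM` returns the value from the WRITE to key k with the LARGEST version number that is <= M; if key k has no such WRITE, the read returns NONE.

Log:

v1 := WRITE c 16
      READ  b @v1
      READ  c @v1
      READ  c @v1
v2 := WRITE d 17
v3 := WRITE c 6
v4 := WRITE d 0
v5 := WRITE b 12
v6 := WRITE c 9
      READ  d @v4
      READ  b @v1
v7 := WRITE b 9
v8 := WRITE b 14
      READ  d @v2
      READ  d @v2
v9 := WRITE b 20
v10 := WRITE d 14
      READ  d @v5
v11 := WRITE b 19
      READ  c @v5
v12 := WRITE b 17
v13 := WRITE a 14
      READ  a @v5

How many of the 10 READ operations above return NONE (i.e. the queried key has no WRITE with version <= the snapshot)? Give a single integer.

v1: WRITE c=16  (c history now [(1, 16)])
READ b @v1: history=[] -> no version <= 1 -> NONE
READ c @v1: history=[(1, 16)] -> pick v1 -> 16
READ c @v1: history=[(1, 16)] -> pick v1 -> 16
v2: WRITE d=17  (d history now [(2, 17)])
v3: WRITE c=6  (c history now [(1, 16), (3, 6)])
v4: WRITE d=0  (d history now [(2, 17), (4, 0)])
v5: WRITE b=12  (b history now [(5, 12)])
v6: WRITE c=9  (c history now [(1, 16), (3, 6), (6, 9)])
READ d @v4: history=[(2, 17), (4, 0)] -> pick v4 -> 0
READ b @v1: history=[(5, 12)] -> no version <= 1 -> NONE
v7: WRITE b=9  (b history now [(5, 12), (7, 9)])
v8: WRITE b=14  (b history now [(5, 12), (7, 9), (8, 14)])
READ d @v2: history=[(2, 17), (4, 0)] -> pick v2 -> 17
READ d @v2: history=[(2, 17), (4, 0)] -> pick v2 -> 17
v9: WRITE b=20  (b history now [(5, 12), (7, 9), (8, 14), (9, 20)])
v10: WRITE d=14  (d history now [(2, 17), (4, 0), (10, 14)])
READ d @v5: history=[(2, 17), (4, 0), (10, 14)] -> pick v4 -> 0
v11: WRITE b=19  (b history now [(5, 12), (7, 9), (8, 14), (9, 20), (11, 19)])
READ c @v5: history=[(1, 16), (3, 6), (6, 9)] -> pick v3 -> 6
v12: WRITE b=17  (b history now [(5, 12), (7, 9), (8, 14), (9, 20), (11, 19), (12, 17)])
v13: WRITE a=14  (a history now [(13, 14)])
READ a @v5: history=[(13, 14)] -> no version <= 5 -> NONE
Read results in order: ['NONE', '16', '16', '0', 'NONE', '17', '17', '0', '6', 'NONE']
NONE count = 3

Answer: 3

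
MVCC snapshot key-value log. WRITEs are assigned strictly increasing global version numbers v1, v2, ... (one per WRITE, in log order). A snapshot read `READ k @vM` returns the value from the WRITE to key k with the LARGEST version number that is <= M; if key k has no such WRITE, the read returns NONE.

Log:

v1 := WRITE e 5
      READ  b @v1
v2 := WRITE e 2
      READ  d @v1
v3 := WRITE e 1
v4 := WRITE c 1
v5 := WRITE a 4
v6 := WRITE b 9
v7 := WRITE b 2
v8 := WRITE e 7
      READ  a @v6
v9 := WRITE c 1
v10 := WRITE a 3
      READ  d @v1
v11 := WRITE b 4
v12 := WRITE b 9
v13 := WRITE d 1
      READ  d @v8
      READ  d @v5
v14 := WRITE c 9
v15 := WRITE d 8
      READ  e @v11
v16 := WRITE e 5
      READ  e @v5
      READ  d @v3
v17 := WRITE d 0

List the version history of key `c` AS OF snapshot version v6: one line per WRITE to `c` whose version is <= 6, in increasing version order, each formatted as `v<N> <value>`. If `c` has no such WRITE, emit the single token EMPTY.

Answer: v4 1

Derivation:
Scan writes for key=c with version <= 6:
  v1 WRITE e 5 -> skip
  v2 WRITE e 2 -> skip
  v3 WRITE e 1 -> skip
  v4 WRITE c 1 -> keep
  v5 WRITE a 4 -> skip
  v6 WRITE b 9 -> skip
  v7 WRITE b 2 -> skip
  v8 WRITE e 7 -> skip
  v9 WRITE c 1 -> drop (> snap)
  v10 WRITE a 3 -> skip
  v11 WRITE b 4 -> skip
  v12 WRITE b 9 -> skip
  v13 WRITE d 1 -> skip
  v14 WRITE c 9 -> drop (> snap)
  v15 WRITE d 8 -> skip
  v16 WRITE e 5 -> skip
  v17 WRITE d 0 -> skip
Collected: [(4, 1)]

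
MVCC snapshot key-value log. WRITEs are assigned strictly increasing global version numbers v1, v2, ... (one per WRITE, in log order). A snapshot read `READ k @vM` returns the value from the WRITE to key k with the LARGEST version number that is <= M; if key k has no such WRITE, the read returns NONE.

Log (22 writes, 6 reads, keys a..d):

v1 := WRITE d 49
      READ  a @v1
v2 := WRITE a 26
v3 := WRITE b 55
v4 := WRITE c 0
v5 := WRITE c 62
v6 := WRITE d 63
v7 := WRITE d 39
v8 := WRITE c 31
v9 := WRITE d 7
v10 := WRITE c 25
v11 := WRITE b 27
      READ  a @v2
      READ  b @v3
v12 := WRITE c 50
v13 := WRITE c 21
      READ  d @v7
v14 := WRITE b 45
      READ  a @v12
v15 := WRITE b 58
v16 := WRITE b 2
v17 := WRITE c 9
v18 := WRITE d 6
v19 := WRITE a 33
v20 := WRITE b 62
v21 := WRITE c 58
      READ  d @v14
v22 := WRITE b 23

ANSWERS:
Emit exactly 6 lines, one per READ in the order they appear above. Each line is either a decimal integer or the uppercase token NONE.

v1: WRITE d=49  (d history now [(1, 49)])
READ a @v1: history=[] -> no version <= 1 -> NONE
v2: WRITE a=26  (a history now [(2, 26)])
v3: WRITE b=55  (b history now [(3, 55)])
v4: WRITE c=0  (c history now [(4, 0)])
v5: WRITE c=62  (c history now [(4, 0), (5, 62)])
v6: WRITE d=63  (d history now [(1, 49), (6, 63)])
v7: WRITE d=39  (d history now [(1, 49), (6, 63), (7, 39)])
v8: WRITE c=31  (c history now [(4, 0), (5, 62), (8, 31)])
v9: WRITE d=7  (d history now [(1, 49), (6, 63), (7, 39), (9, 7)])
v10: WRITE c=25  (c history now [(4, 0), (5, 62), (8, 31), (10, 25)])
v11: WRITE b=27  (b history now [(3, 55), (11, 27)])
READ a @v2: history=[(2, 26)] -> pick v2 -> 26
READ b @v3: history=[(3, 55), (11, 27)] -> pick v3 -> 55
v12: WRITE c=50  (c history now [(4, 0), (5, 62), (8, 31), (10, 25), (12, 50)])
v13: WRITE c=21  (c history now [(4, 0), (5, 62), (8, 31), (10, 25), (12, 50), (13, 21)])
READ d @v7: history=[(1, 49), (6, 63), (7, 39), (9, 7)] -> pick v7 -> 39
v14: WRITE b=45  (b history now [(3, 55), (11, 27), (14, 45)])
READ a @v12: history=[(2, 26)] -> pick v2 -> 26
v15: WRITE b=58  (b history now [(3, 55), (11, 27), (14, 45), (15, 58)])
v16: WRITE b=2  (b history now [(3, 55), (11, 27), (14, 45), (15, 58), (16, 2)])
v17: WRITE c=9  (c history now [(4, 0), (5, 62), (8, 31), (10, 25), (12, 50), (13, 21), (17, 9)])
v18: WRITE d=6  (d history now [(1, 49), (6, 63), (7, 39), (9, 7), (18, 6)])
v19: WRITE a=33  (a history now [(2, 26), (19, 33)])
v20: WRITE b=62  (b history now [(3, 55), (11, 27), (14, 45), (15, 58), (16, 2), (20, 62)])
v21: WRITE c=58  (c history now [(4, 0), (5, 62), (8, 31), (10, 25), (12, 50), (13, 21), (17, 9), (21, 58)])
READ d @v14: history=[(1, 49), (6, 63), (7, 39), (9, 7), (18, 6)] -> pick v9 -> 7
v22: WRITE b=23  (b history now [(3, 55), (11, 27), (14, 45), (15, 58), (16, 2), (20, 62), (22, 23)])

Answer: NONE
26
55
39
26
7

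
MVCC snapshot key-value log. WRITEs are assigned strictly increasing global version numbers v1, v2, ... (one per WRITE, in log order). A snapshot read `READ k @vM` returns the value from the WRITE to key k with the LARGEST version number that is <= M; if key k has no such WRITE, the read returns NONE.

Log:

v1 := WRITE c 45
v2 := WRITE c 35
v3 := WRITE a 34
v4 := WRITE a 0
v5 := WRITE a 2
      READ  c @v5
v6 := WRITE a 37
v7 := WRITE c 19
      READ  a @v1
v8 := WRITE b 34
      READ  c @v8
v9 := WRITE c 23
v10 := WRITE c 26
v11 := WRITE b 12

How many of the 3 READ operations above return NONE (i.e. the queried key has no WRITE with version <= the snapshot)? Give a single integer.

Answer: 1

Derivation:
v1: WRITE c=45  (c history now [(1, 45)])
v2: WRITE c=35  (c history now [(1, 45), (2, 35)])
v3: WRITE a=34  (a history now [(3, 34)])
v4: WRITE a=0  (a history now [(3, 34), (4, 0)])
v5: WRITE a=2  (a history now [(3, 34), (4, 0), (5, 2)])
READ c @v5: history=[(1, 45), (2, 35)] -> pick v2 -> 35
v6: WRITE a=37  (a history now [(3, 34), (4, 0), (5, 2), (6, 37)])
v7: WRITE c=19  (c history now [(1, 45), (2, 35), (7, 19)])
READ a @v1: history=[(3, 34), (4, 0), (5, 2), (6, 37)] -> no version <= 1 -> NONE
v8: WRITE b=34  (b history now [(8, 34)])
READ c @v8: history=[(1, 45), (2, 35), (7, 19)] -> pick v7 -> 19
v9: WRITE c=23  (c history now [(1, 45), (2, 35), (7, 19), (9, 23)])
v10: WRITE c=26  (c history now [(1, 45), (2, 35), (7, 19), (9, 23), (10, 26)])
v11: WRITE b=12  (b history now [(8, 34), (11, 12)])
Read results in order: ['35', 'NONE', '19']
NONE count = 1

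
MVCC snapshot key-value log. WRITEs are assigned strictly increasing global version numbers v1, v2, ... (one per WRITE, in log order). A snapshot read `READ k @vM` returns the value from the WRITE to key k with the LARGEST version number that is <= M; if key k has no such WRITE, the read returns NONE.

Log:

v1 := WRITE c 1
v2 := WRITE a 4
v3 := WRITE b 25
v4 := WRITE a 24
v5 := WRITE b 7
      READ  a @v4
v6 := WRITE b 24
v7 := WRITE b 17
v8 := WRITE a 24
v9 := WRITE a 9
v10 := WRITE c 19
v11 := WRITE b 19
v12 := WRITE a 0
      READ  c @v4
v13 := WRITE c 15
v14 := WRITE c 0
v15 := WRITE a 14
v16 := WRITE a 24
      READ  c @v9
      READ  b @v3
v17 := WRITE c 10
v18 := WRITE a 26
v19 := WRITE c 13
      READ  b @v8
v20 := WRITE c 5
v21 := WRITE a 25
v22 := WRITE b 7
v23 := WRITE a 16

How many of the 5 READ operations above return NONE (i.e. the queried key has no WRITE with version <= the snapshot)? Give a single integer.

v1: WRITE c=1  (c history now [(1, 1)])
v2: WRITE a=4  (a history now [(2, 4)])
v3: WRITE b=25  (b history now [(3, 25)])
v4: WRITE a=24  (a history now [(2, 4), (4, 24)])
v5: WRITE b=7  (b history now [(3, 25), (5, 7)])
READ a @v4: history=[(2, 4), (4, 24)] -> pick v4 -> 24
v6: WRITE b=24  (b history now [(3, 25), (5, 7), (6, 24)])
v7: WRITE b=17  (b history now [(3, 25), (5, 7), (6, 24), (7, 17)])
v8: WRITE a=24  (a history now [(2, 4), (4, 24), (8, 24)])
v9: WRITE a=9  (a history now [(2, 4), (4, 24), (8, 24), (9, 9)])
v10: WRITE c=19  (c history now [(1, 1), (10, 19)])
v11: WRITE b=19  (b history now [(3, 25), (5, 7), (6, 24), (7, 17), (11, 19)])
v12: WRITE a=0  (a history now [(2, 4), (4, 24), (8, 24), (9, 9), (12, 0)])
READ c @v4: history=[(1, 1), (10, 19)] -> pick v1 -> 1
v13: WRITE c=15  (c history now [(1, 1), (10, 19), (13, 15)])
v14: WRITE c=0  (c history now [(1, 1), (10, 19), (13, 15), (14, 0)])
v15: WRITE a=14  (a history now [(2, 4), (4, 24), (8, 24), (9, 9), (12, 0), (15, 14)])
v16: WRITE a=24  (a history now [(2, 4), (4, 24), (8, 24), (9, 9), (12, 0), (15, 14), (16, 24)])
READ c @v9: history=[(1, 1), (10, 19), (13, 15), (14, 0)] -> pick v1 -> 1
READ b @v3: history=[(3, 25), (5, 7), (6, 24), (7, 17), (11, 19)] -> pick v3 -> 25
v17: WRITE c=10  (c history now [(1, 1), (10, 19), (13, 15), (14, 0), (17, 10)])
v18: WRITE a=26  (a history now [(2, 4), (4, 24), (8, 24), (9, 9), (12, 0), (15, 14), (16, 24), (18, 26)])
v19: WRITE c=13  (c history now [(1, 1), (10, 19), (13, 15), (14, 0), (17, 10), (19, 13)])
READ b @v8: history=[(3, 25), (5, 7), (6, 24), (7, 17), (11, 19)] -> pick v7 -> 17
v20: WRITE c=5  (c history now [(1, 1), (10, 19), (13, 15), (14, 0), (17, 10), (19, 13), (20, 5)])
v21: WRITE a=25  (a history now [(2, 4), (4, 24), (8, 24), (9, 9), (12, 0), (15, 14), (16, 24), (18, 26), (21, 25)])
v22: WRITE b=7  (b history now [(3, 25), (5, 7), (6, 24), (7, 17), (11, 19), (22, 7)])
v23: WRITE a=16  (a history now [(2, 4), (4, 24), (8, 24), (9, 9), (12, 0), (15, 14), (16, 24), (18, 26), (21, 25), (23, 16)])
Read results in order: ['24', '1', '1', '25', '17']
NONE count = 0

Answer: 0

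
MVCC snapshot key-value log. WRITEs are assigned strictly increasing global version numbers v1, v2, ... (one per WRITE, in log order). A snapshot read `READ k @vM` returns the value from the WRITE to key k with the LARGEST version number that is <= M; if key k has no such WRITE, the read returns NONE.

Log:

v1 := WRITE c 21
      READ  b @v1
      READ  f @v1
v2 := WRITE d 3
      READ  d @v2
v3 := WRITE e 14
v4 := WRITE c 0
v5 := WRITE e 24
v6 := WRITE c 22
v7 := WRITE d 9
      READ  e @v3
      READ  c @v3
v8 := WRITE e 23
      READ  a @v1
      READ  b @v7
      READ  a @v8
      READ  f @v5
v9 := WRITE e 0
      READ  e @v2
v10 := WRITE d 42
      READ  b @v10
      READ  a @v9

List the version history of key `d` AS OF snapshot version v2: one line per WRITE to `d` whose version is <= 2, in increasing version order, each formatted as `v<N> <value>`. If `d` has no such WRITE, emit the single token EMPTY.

Scan writes for key=d with version <= 2:
  v1 WRITE c 21 -> skip
  v2 WRITE d 3 -> keep
  v3 WRITE e 14 -> skip
  v4 WRITE c 0 -> skip
  v5 WRITE e 24 -> skip
  v6 WRITE c 22 -> skip
  v7 WRITE d 9 -> drop (> snap)
  v8 WRITE e 23 -> skip
  v9 WRITE e 0 -> skip
  v10 WRITE d 42 -> drop (> snap)
Collected: [(2, 3)]

Answer: v2 3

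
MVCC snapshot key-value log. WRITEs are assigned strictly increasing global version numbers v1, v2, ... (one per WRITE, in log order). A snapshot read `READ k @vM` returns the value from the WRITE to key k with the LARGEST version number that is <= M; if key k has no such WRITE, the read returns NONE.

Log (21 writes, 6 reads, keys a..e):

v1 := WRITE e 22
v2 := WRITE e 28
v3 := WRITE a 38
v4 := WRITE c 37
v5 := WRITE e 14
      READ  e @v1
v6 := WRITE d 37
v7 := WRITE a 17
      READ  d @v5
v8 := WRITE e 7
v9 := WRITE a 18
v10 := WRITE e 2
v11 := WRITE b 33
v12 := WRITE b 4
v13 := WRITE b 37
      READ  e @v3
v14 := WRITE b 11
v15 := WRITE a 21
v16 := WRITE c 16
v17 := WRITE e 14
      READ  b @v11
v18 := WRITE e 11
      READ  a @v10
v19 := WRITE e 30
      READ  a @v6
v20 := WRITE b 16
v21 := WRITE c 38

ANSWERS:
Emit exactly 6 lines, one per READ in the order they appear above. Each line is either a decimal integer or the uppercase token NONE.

v1: WRITE e=22  (e history now [(1, 22)])
v2: WRITE e=28  (e history now [(1, 22), (2, 28)])
v3: WRITE a=38  (a history now [(3, 38)])
v4: WRITE c=37  (c history now [(4, 37)])
v5: WRITE e=14  (e history now [(1, 22), (2, 28), (5, 14)])
READ e @v1: history=[(1, 22), (2, 28), (5, 14)] -> pick v1 -> 22
v6: WRITE d=37  (d history now [(6, 37)])
v7: WRITE a=17  (a history now [(3, 38), (7, 17)])
READ d @v5: history=[(6, 37)] -> no version <= 5 -> NONE
v8: WRITE e=7  (e history now [(1, 22), (2, 28), (5, 14), (8, 7)])
v9: WRITE a=18  (a history now [(3, 38), (7, 17), (9, 18)])
v10: WRITE e=2  (e history now [(1, 22), (2, 28), (5, 14), (8, 7), (10, 2)])
v11: WRITE b=33  (b history now [(11, 33)])
v12: WRITE b=4  (b history now [(11, 33), (12, 4)])
v13: WRITE b=37  (b history now [(11, 33), (12, 4), (13, 37)])
READ e @v3: history=[(1, 22), (2, 28), (5, 14), (8, 7), (10, 2)] -> pick v2 -> 28
v14: WRITE b=11  (b history now [(11, 33), (12, 4), (13, 37), (14, 11)])
v15: WRITE a=21  (a history now [(3, 38), (7, 17), (9, 18), (15, 21)])
v16: WRITE c=16  (c history now [(4, 37), (16, 16)])
v17: WRITE e=14  (e history now [(1, 22), (2, 28), (5, 14), (8, 7), (10, 2), (17, 14)])
READ b @v11: history=[(11, 33), (12, 4), (13, 37), (14, 11)] -> pick v11 -> 33
v18: WRITE e=11  (e history now [(1, 22), (2, 28), (5, 14), (8, 7), (10, 2), (17, 14), (18, 11)])
READ a @v10: history=[(3, 38), (7, 17), (9, 18), (15, 21)] -> pick v9 -> 18
v19: WRITE e=30  (e history now [(1, 22), (2, 28), (5, 14), (8, 7), (10, 2), (17, 14), (18, 11), (19, 30)])
READ a @v6: history=[(3, 38), (7, 17), (9, 18), (15, 21)] -> pick v3 -> 38
v20: WRITE b=16  (b history now [(11, 33), (12, 4), (13, 37), (14, 11), (20, 16)])
v21: WRITE c=38  (c history now [(4, 37), (16, 16), (21, 38)])

Answer: 22
NONE
28
33
18
38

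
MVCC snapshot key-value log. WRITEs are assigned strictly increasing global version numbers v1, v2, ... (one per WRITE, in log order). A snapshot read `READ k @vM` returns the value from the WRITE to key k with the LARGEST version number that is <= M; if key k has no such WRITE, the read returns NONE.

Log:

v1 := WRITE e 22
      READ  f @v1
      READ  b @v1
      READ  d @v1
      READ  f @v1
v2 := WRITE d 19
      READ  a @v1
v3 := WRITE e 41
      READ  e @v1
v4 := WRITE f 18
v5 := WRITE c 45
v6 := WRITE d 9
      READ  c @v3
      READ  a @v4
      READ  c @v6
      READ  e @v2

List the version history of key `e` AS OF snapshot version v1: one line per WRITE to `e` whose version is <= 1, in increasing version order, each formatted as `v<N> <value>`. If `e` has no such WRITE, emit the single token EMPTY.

Answer: v1 22

Derivation:
Scan writes for key=e with version <= 1:
  v1 WRITE e 22 -> keep
  v2 WRITE d 19 -> skip
  v3 WRITE e 41 -> drop (> snap)
  v4 WRITE f 18 -> skip
  v5 WRITE c 45 -> skip
  v6 WRITE d 9 -> skip
Collected: [(1, 22)]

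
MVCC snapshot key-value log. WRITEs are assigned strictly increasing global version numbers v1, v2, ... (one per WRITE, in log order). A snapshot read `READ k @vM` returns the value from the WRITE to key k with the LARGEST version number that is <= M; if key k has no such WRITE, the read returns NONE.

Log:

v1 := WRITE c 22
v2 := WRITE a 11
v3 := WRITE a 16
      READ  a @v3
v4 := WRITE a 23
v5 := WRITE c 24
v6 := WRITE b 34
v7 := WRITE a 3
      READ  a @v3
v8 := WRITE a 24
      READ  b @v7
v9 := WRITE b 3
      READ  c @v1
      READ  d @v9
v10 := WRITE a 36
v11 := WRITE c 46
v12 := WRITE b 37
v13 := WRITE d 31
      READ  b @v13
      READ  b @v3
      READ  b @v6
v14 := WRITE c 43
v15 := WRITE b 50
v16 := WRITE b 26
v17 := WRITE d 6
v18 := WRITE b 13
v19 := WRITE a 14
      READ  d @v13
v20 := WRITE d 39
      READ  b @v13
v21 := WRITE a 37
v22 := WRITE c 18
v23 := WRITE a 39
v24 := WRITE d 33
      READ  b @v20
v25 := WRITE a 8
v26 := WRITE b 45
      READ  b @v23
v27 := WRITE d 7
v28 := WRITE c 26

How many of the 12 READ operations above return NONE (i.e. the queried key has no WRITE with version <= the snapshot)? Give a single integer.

v1: WRITE c=22  (c history now [(1, 22)])
v2: WRITE a=11  (a history now [(2, 11)])
v3: WRITE a=16  (a history now [(2, 11), (3, 16)])
READ a @v3: history=[(2, 11), (3, 16)] -> pick v3 -> 16
v4: WRITE a=23  (a history now [(2, 11), (3, 16), (4, 23)])
v5: WRITE c=24  (c history now [(1, 22), (5, 24)])
v6: WRITE b=34  (b history now [(6, 34)])
v7: WRITE a=3  (a history now [(2, 11), (3, 16), (4, 23), (7, 3)])
READ a @v3: history=[(2, 11), (3, 16), (4, 23), (7, 3)] -> pick v3 -> 16
v8: WRITE a=24  (a history now [(2, 11), (3, 16), (4, 23), (7, 3), (8, 24)])
READ b @v7: history=[(6, 34)] -> pick v6 -> 34
v9: WRITE b=3  (b history now [(6, 34), (9, 3)])
READ c @v1: history=[(1, 22), (5, 24)] -> pick v1 -> 22
READ d @v9: history=[] -> no version <= 9 -> NONE
v10: WRITE a=36  (a history now [(2, 11), (3, 16), (4, 23), (7, 3), (8, 24), (10, 36)])
v11: WRITE c=46  (c history now [(1, 22), (5, 24), (11, 46)])
v12: WRITE b=37  (b history now [(6, 34), (9, 3), (12, 37)])
v13: WRITE d=31  (d history now [(13, 31)])
READ b @v13: history=[(6, 34), (9, 3), (12, 37)] -> pick v12 -> 37
READ b @v3: history=[(6, 34), (9, 3), (12, 37)] -> no version <= 3 -> NONE
READ b @v6: history=[(6, 34), (9, 3), (12, 37)] -> pick v6 -> 34
v14: WRITE c=43  (c history now [(1, 22), (5, 24), (11, 46), (14, 43)])
v15: WRITE b=50  (b history now [(6, 34), (9, 3), (12, 37), (15, 50)])
v16: WRITE b=26  (b history now [(6, 34), (9, 3), (12, 37), (15, 50), (16, 26)])
v17: WRITE d=6  (d history now [(13, 31), (17, 6)])
v18: WRITE b=13  (b history now [(6, 34), (9, 3), (12, 37), (15, 50), (16, 26), (18, 13)])
v19: WRITE a=14  (a history now [(2, 11), (3, 16), (4, 23), (7, 3), (8, 24), (10, 36), (19, 14)])
READ d @v13: history=[(13, 31), (17, 6)] -> pick v13 -> 31
v20: WRITE d=39  (d history now [(13, 31), (17, 6), (20, 39)])
READ b @v13: history=[(6, 34), (9, 3), (12, 37), (15, 50), (16, 26), (18, 13)] -> pick v12 -> 37
v21: WRITE a=37  (a history now [(2, 11), (3, 16), (4, 23), (7, 3), (8, 24), (10, 36), (19, 14), (21, 37)])
v22: WRITE c=18  (c history now [(1, 22), (5, 24), (11, 46), (14, 43), (22, 18)])
v23: WRITE a=39  (a history now [(2, 11), (3, 16), (4, 23), (7, 3), (8, 24), (10, 36), (19, 14), (21, 37), (23, 39)])
v24: WRITE d=33  (d history now [(13, 31), (17, 6), (20, 39), (24, 33)])
READ b @v20: history=[(6, 34), (9, 3), (12, 37), (15, 50), (16, 26), (18, 13)] -> pick v18 -> 13
v25: WRITE a=8  (a history now [(2, 11), (3, 16), (4, 23), (7, 3), (8, 24), (10, 36), (19, 14), (21, 37), (23, 39), (25, 8)])
v26: WRITE b=45  (b history now [(6, 34), (9, 3), (12, 37), (15, 50), (16, 26), (18, 13), (26, 45)])
READ b @v23: history=[(6, 34), (9, 3), (12, 37), (15, 50), (16, 26), (18, 13), (26, 45)] -> pick v18 -> 13
v27: WRITE d=7  (d history now [(13, 31), (17, 6), (20, 39), (24, 33), (27, 7)])
v28: WRITE c=26  (c history now [(1, 22), (5, 24), (11, 46), (14, 43), (22, 18), (28, 26)])
Read results in order: ['16', '16', '34', '22', 'NONE', '37', 'NONE', '34', '31', '37', '13', '13']
NONE count = 2

Answer: 2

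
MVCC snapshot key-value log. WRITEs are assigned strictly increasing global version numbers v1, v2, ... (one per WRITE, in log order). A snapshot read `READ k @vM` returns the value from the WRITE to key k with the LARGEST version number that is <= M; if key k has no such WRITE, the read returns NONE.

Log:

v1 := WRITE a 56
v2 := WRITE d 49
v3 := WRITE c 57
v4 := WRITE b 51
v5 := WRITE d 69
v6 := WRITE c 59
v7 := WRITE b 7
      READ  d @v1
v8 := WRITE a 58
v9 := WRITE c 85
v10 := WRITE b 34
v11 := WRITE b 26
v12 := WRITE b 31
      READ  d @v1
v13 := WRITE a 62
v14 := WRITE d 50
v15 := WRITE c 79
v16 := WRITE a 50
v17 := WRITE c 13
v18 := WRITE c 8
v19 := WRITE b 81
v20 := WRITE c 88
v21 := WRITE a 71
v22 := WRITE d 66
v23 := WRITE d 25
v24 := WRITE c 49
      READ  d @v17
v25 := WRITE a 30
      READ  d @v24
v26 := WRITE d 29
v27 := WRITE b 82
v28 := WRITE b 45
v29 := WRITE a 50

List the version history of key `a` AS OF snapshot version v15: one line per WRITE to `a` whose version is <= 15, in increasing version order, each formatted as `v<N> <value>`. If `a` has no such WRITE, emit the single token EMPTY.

Answer: v1 56
v8 58
v13 62

Derivation:
Scan writes for key=a with version <= 15:
  v1 WRITE a 56 -> keep
  v2 WRITE d 49 -> skip
  v3 WRITE c 57 -> skip
  v4 WRITE b 51 -> skip
  v5 WRITE d 69 -> skip
  v6 WRITE c 59 -> skip
  v7 WRITE b 7 -> skip
  v8 WRITE a 58 -> keep
  v9 WRITE c 85 -> skip
  v10 WRITE b 34 -> skip
  v11 WRITE b 26 -> skip
  v12 WRITE b 31 -> skip
  v13 WRITE a 62 -> keep
  v14 WRITE d 50 -> skip
  v15 WRITE c 79 -> skip
  v16 WRITE a 50 -> drop (> snap)
  v17 WRITE c 13 -> skip
  v18 WRITE c 8 -> skip
  v19 WRITE b 81 -> skip
  v20 WRITE c 88 -> skip
  v21 WRITE a 71 -> drop (> snap)
  v22 WRITE d 66 -> skip
  v23 WRITE d 25 -> skip
  v24 WRITE c 49 -> skip
  v25 WRITE a 30 -> drop (> snap)
  v26 WRITE d 29 -> skip
  v27 WRITE b 82 -> skip
  v28 WRITE b 45 -> skip
  v29 WRITE a 50 -> drop (> snap)
Collected: [(1, 56), (8, 58), (13, 62)]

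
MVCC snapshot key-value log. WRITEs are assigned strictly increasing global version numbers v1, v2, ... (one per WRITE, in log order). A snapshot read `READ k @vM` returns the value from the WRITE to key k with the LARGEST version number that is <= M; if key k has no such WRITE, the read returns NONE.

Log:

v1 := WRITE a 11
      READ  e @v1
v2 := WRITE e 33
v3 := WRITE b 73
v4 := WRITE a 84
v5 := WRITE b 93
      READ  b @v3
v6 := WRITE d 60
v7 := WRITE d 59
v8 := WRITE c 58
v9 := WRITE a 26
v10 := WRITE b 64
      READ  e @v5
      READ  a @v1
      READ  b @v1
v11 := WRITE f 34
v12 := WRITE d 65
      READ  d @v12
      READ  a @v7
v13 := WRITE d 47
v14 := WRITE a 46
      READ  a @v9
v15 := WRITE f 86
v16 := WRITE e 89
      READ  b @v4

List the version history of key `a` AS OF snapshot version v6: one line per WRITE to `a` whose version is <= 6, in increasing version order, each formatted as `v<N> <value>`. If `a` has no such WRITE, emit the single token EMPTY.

Scan writes for key=a with version <= 6:
  v1 WRITE a 11 -> keep
  v2 WRITE e 33 -> skip
  v3 WRITE b 73 -> skip
  v4 WRITE a 84 -> keep
  v5 WRITE b 93 -> skip
  v6 WRITE d 60 -> skip
  v7 WRITE d 59 -> skip
  v8 WRITE c 58 -> skip
  v9 WRITE a 26 -> drop (> snap)
  v10 WRITE b 64 -> skip
  v11 WRITE f 34 -> skip
  v12 WRITE d 65 -> skip
  v13 WRITE d 47 -> skip
  v14 WRITE a 46 -> drop (> snap)
  v15 WRITE f 86 -> skip
  v16 WRITE e 89 -> skip
Collected: [(1, 11), (4, 84)]

Answer: v1 11
v4 84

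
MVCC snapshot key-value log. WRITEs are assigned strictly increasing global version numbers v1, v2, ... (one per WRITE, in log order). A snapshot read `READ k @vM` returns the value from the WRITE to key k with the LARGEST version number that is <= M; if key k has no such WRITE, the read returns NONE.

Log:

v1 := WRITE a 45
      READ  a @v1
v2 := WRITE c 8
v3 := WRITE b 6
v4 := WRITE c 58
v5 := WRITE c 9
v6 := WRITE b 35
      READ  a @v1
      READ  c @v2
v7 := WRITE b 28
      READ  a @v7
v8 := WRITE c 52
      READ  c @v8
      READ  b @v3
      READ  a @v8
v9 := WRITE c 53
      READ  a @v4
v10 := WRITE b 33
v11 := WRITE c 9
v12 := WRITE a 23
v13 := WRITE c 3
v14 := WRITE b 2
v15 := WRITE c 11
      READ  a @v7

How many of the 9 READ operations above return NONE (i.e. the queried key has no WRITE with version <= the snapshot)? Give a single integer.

v1: WRITE a=45  (a history now [(1, 45)])
READ a @v1: history=[(1, 45)] -> pick v1 -> 45
v2: WRITE c=8  (c history now [(2, 8)])
v3: WRITE b=6  (b history now [(3, 6)])
v4: WRITE c=58  (c history now [(2, 8), (4, 58)])
v5: WRITE c=9  (c history now [(2, 8), (4, 58), (5, 9)])
v6: WRITE b=35  (b history now [(3, 6), (6, 35)])
READ a @v1: history=[(1, 45)] -> pick v1 -> 45
READ c @v2: history=[(2, 8), (4, 58), (5, 9)] -> pick v2 -> 8
v7: WRITE b=28  (b history now [(3, 6), (6, 35), (7, 28)])
READ a @v7: history=[(1, 45)] -> pick v1 -> 45
v8: WRITE c=52  (c history now [(2, 8), (4, 58), (5, 9), (8, 52)])
READ c @v8: history=[(2, 8), (4, 58), (5, 9), (8, 52)] -> pick v8 -> 52
READ b @v3: history=[(3, 6), (6, 35), (7, 28)] -> pick v3 -> 6
READ a @v8: history=[(1, 45)] -> pick v1 -> 45
v9: WRITE c=53  (c history now [(2, 8), (4, 58), (5, 9), (8, 52), (9, 53)])
READ a @v4: history=[(1, 45)] -> pick v1 -> 45
v10: WRITE b=33  (b history now [(3, 6), (6, 35), (7, 28), (10, 33)])
v11: WRITE c=9  (c history now [(2, 8), (4, 58), (5, 9), (8, 52), (9, 53), (11, 9)])
v12: WRITE a=23  (a history now [(1, 45), (12, 23)])
v13: WRITE c=3  (c history now [(2, 8), (4, 58), (5, 9), (8, 52), (9, 53), (11, 9), (13, 3)])
v14: WRITE b=2  (b history now [(3, 6), (6, 35), (7, 28), (10, 33), (14, 2)])
v15: WRITE c=11  (c history now [(2, 8), (4, 58), (5, 9), (8, 52), (9, 53), (11, 9), (13, 3), (15, 11)])
READ a @v7: history=[(1, 45), (12, 23)] -> pick v1 -> 45
Read results in order: ['45', '45', '8', '45', '52', '6', '45', '45', '45']
NONE count = 0

Answer: 0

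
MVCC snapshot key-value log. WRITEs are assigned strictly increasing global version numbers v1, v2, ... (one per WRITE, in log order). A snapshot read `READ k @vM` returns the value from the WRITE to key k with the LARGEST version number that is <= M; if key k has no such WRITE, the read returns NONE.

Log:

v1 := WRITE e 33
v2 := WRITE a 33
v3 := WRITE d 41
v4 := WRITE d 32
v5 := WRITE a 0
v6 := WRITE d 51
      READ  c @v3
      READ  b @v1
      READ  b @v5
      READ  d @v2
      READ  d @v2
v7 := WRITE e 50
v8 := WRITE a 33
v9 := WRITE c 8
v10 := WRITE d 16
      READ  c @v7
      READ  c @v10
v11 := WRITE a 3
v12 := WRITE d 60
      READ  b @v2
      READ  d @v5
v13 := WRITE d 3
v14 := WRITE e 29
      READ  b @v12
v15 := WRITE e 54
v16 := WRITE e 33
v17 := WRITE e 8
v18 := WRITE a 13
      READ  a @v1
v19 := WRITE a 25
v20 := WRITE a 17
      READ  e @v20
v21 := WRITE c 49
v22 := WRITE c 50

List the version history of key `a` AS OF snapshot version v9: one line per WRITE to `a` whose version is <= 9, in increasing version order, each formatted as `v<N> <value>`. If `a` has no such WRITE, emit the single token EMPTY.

Scan writes for key=a with version <= 9:
  v1 WRITE e 33 -> skip
  v2 WRITE a 33 -> keep
  v3 WRITE d 41 -> skip
  v4 WRITE d 32 -> skip
  v5 WRITE a 0 -> keep
  v6 WRITE d 51 -> skip
  v7 WRITE e 50 -> skip
  v8 WRITE a 33 -> keep
  v9 WRITE c 8 -> skip
  v10 WRITE d 16 -> skip
  v11 WRITE a 3 -> drop (> snap)
  v12 WRITE d 60 -> skip
  v13 WRITE d 3 -> skip
  v14 WRITE e 29 -> skip
  v15 WRITE e 54 -> skip
  v16 WRITE e 33 -> skip
  v17 WRITE e 8 -> skip
  v18 WRITE a 13 -> drop (> snap)
  v19 WRITE a 25 -> drop (> snap)
  v20 WRITE a 17 -> drop (> snap)
  v21 WRITE c 49 -> skip
  v22 WRITE c 50 -> skip
Collected: [(2, 33), (5, 0), (8, 33)]

Answer: v2 33
v5 0
v8 33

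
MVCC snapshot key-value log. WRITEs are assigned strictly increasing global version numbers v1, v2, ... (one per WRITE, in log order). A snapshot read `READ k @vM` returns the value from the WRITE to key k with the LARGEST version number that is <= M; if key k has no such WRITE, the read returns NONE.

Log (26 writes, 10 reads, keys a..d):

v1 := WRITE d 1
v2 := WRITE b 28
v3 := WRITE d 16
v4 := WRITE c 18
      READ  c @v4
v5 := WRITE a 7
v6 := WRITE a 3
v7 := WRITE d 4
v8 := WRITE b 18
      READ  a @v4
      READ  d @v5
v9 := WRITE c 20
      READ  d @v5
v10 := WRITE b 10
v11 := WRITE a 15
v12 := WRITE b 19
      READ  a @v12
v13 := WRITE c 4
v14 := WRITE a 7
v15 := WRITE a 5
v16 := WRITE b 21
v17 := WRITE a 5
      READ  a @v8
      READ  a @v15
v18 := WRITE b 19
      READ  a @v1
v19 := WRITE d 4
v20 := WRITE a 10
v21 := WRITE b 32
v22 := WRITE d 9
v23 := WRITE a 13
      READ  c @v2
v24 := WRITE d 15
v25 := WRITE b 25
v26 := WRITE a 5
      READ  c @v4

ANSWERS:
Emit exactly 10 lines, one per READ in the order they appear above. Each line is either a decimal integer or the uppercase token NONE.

Answer: 18
NONE
16
16
15
3
5
NONE
NONE
18

Derivation:
v1: WRITE d=1  (d history now [(1, 1)])
v2: WRITE b=28  (b history now [(2, 28)])
v3: WRITE d=16  (d history now [(1, 1), (3, 16)])
v4: WRITE c=18  (c history now [(4, 18)])
READ c @v4: history=[(4, 18)] -> pick v4 -> 18
v5: WRITE a=7  (a history now [(5, 7)])
v6: WRITE a=3  (a history now [(5, 7), (6, 3)])
v7: WRITE d=4  (d history now [(1, 1), (3, 16), (7, 4)])
v8: WRITE b=18  (b history now [(2, 28), (8, 18)])
READ a @v4: history=[(5, 7), (6, 3)] -> no version <= 4 -> NONE
READ d @v5: history=[(1, 1), (3, 16), (7, 4)] -> pick v3 -> 16
v9: WRITE c=20  (c history now [(4, 18), (9, 20)])
READ d @v5: history=[(1, 1), (3, 16), (7, 4)] -> pick v3 -> 16
v10: WRITE b=10  (b history now [(2, 28), (8, 18), (10, 10)])
v11: WRITE a=15  (a history now [(5, 7), (6, 3), (11, 15)])
v12: WRITE b=19  (b history now [(2, 28), (8, 18), (10, 10), (12, 19)])
READ a @v12: history=[(5, 7), (6, 3), (11, 15)] -> pick v11 -> 15
v13: WRITE c=4  (c history now [(4, 18), (9, 20), (13, 4)])
v14: WRITE a=7  (a history now [(5, 7), (6, 3), (11, 15), (14, 7)])
v15: WRITE a=5  (a history now [(5, 7), (6, 3), (11, 15), (14, 7), (15, 5)])
v16: WRITE b=21  (b history now [(2, 28), (8, 18), (10, 10), (12, 19), (16, 21)])
v17: WRITE a=5  (a history now [(5, 7), (6, 3), (11, 15), (14, 7), (15, 5), (17, 5)])
READ a @v8: history=[(5, 7), (6, 3), (11, 15), (14, 7), (15, 5), (17, 5)] -> pick v6 -> 3
READ a @v15: history=[(5, 7), (6, 3), (11, 15), (14, 7), (15, 5), (17, 5)] -> pick v15 -> 5
v18: WRITE b=19  (b history now [(2, 28), (8, 18), (10, 10), (12, 19), (16, 21), (18, 19)])
READ a @v1: history=[(5, 7), (6, 3), (11, 15), (14, 7), (15, 5), (17, 5)] -> no version <= 1 -> NONE
v19: WRITE d=4  (d history now [(1, 1), (3, 16), (7, 4), (19, 4)])
v20: WRITE a=10  (a history now [(5, 7), (6, 3), (11, 15), (14, 7), (15, 5), (17, 5), (20, 10)])
v21: WRITE b=32  (b history now [(2, 28), (8, 18), (10, 10), (12, 19), (16, 21), (18, 19), (21, 32)])
v22: WRITE d=9  (d history now [(1, 1), (3, 16), (7, 4), (19, 4), (22, 9)])
v23: WRITE a=13  (a history now [(5, 7), (6, 3), (11, 15), (14, 7), (15, 5), (17, 5), (20, 10), (23, 13)])
READ c @v2: history=[(4, 18), (9, 20), (13, 4)] -> no version <= 2 -> NONE
v24: WRITE d=15  (d history now [(1, 1), (3, 16), (7, 4), (19, 4), (22, 9), (24, 15)])
v25: WRITE b=25  (b history now [(2, 28), (8, 18), (10, 10), (12, 19), (16, 21), (18, 19), (21, 32), (25, 25)])
v26: WRITE a=5  (a history now [(5, 7), (6, 3), (11, 15), (14, 7), (15, 5), (17, 5), (20, 10), (23, 13), (26, 5)])
READ c @v4: history=[(4, 18), (9, 20), (13, 4)] -> pick v4 -> 18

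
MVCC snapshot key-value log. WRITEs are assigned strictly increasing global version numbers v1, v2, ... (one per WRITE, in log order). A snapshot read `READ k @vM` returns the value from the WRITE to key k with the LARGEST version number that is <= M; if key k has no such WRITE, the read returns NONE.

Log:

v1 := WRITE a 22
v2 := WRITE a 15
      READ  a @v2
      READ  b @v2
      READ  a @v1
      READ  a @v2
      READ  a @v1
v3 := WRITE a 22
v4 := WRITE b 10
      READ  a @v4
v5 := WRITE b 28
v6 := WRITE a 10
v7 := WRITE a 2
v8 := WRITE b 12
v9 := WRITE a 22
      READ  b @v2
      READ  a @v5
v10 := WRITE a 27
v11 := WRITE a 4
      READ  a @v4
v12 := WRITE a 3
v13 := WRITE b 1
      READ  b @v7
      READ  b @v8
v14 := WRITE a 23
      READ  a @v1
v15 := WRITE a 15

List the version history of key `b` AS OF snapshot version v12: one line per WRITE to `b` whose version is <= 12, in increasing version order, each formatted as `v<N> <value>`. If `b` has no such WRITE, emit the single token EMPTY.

Answer: v4 10
v5 28
v8 12

Derivation:
Scan writes for key=b with version <= 12:
  v1 WRITE a 22 -> skip
  v2 WRITE a 15 -> skip
  v3 WRITE a 22 -> skip
  v4 WRITE b 10 -> keep
  v5 WRITE b 28 -> keep
  v6 WRITE a 10 -> skip
  v7 WRITE a 2 -> skip
  v8 WRITE b 12 -> keep
  v9 WRITE a 22 -> skip
  v10 WRITE a 27 -> skip
  v11 WRITE a 4 -> skip
  v12 WRITE a 3 -> skip
  v13 WRITE b 1 -> drop (> snap)
  v14 WRITE a 23 -> skip
  v15 WRITE a 15 -> skip
Collected: [(4, 10), (5, 28), (8, 12)]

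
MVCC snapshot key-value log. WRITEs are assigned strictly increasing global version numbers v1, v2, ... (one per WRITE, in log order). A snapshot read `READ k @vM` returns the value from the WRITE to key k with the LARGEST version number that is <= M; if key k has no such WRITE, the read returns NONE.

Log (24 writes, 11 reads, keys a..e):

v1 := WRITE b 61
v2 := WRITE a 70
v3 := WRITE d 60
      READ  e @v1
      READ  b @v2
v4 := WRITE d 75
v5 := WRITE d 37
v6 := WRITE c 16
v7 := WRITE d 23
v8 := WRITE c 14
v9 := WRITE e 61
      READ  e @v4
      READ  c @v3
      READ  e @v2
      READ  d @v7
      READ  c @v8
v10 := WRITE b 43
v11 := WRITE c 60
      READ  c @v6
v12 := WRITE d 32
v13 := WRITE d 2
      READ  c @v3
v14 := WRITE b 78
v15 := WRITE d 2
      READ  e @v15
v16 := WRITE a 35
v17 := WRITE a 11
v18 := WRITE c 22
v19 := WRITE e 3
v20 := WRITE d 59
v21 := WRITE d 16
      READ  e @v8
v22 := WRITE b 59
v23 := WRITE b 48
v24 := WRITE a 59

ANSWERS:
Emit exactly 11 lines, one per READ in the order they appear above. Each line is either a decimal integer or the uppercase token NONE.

v1: WRITE b=61  (b history now [(1, 61)])
v2: WRITE a=70  (a history now [(2, 70)])
v3: WRITE d=60  (d history now [(3, 60)])
READ e @v1: history=[] -> no version <= 1 -> NONE
READ b @v2: history=[(1, 61)] -> pick v1 -> 61
v4: WRITE d=75  (d history now [(3, 60), (4, 75)])
v5: WRITE d=37  (d history now [(3, 60), (4, 75), (5, 37)])
v6: WRITE c=16  (c history now [(6, 16)])
v7: WRITE d=23  (d history now [(3, 60), (4, 75), (5, 37), (7, 23)])
v8: WRITE c=14  (c history now [(6, 16), (8, 14)])
v9: WRITE e=61  (e history now [(9, 61)])
READ e @v4: history=[(9, 61)] -> no version <= 4 -> NONE
READ c @v3: history=[(6, 16), (8, 14)] -> no version <= 3 -> NONE
READ e @v2: history=[(9, 61)] -> no version <= 2 -> NONE
READ d @v7: history=[(3, 60), (4, 75), (5, 37), (7, 23)] -> pick v7 -> 23
READ c @v8: history=[(6, 16), (8, 14)] -> pick v8 -> 14
v10: WRITE b=43  (b history now [(1, 61), (10, 43)])
v11: WRITE c=60  (c history now [(6, 16), (8, 14), (11, 60)])
READ c @v6: history=[(6, 16), (8, 14), (11, 60)] -> pick v6 -> 16
v12: WRITE d=32  (d history now [(3, 60), (4, 75), (5, 37), (7, 23), (12, 32)])
v13: WRITE d=2  (d history now [(3, 60), (4, 75), (5, 37), (7, 23), (12, 32), (13, 2)])
READ c @v3: history=[(6, 16), (8, 14), (11, 60)] -> no version <= 3 -> NONE
v14: WRITE b=78  (b history now [(1, 61), (10, 43), (14, 78)])
v15: WRITE d=2  (d history now [(3, 60), (4, 75), (5, 37), (7, 23), (12, 32), (13, 2), (15, 2)])
READ e @v15: history=[(9, 61)] -> pick v9 -> 61
v16: WRITE a=35  (a history now [(2, 70), (16, 35)])
v17: WRITE a=11  (a history now [(2, 70), (16, 35), (17, 11)])
v18: WRITE c=22  (c history now [(6, 16), (8, 14), (11, 60), (18, 22)])
v19: WRITE e=3  (e history now [(9, 61), (19, 3)])
v20: WRITE d=59  (d history now [(3, 60), (4, 75), (5, 37), (7, 23), (12, 32), (13, 2), (15, 2), (20, 59)])
v21: WRITE d=16  (d history now [(3, 60), (4, 75), (5, 37), (7, 23), (12, 32), (13, 2), (15, 2), (20, 59), (21, 16)])
READ e @v8: history=[(9, 61), (19, 3)] -> no version <= 8 -> NONE
v22: WRITE b=59  (b history now [(1, 61), (10, 43), (14, 78), (22, 59)])
v23: WRITE b=48  (b history now [(1, 61), (10, 43), (14, 78), (22, 59), (23, 48)])
v24: WRITE a=59  (a history now [(2, 70), (16, 35), (17, 11), (24, 59)])

Answer: NONE
61
NONE
NONE
NONE
23
14
16
NONE
61
NONE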